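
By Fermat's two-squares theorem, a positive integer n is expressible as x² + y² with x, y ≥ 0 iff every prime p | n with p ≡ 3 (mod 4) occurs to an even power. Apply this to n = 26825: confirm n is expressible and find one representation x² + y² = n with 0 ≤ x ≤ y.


Step 1: Factor n = 26825 = 5^2 · 29 · 37.
Step 2: Check the mod-4 condition on each prime factor: 5 ≡ 1 (mod 4), exponent 2; 29 ≡ 1 (mod 4), exponent 1; 37 ≡ 1 (mod 4), exponent 1.
All primes ≡ 3 (mod 4) appear to even exponent (or don't appear), so by the two-squares theorem n IS expressible as a sum of two squares.
Step 3: Build a representation. Group n = k² · m with k = 5 and m = 29 · 37 = 1073 (a product of primes ≡ 1 (mod 4)); a representation of m scales to one of n via (k·x)² + (k·y)² = k²(x² + y²). Each prime p ≡ 1 (mod 4) is itself a sum of two squares; find a² by testing p − a² for a perfect square:
  29: 29 − 1² = 28, 29 − 2² = 25 = 5² ⇒ 29 = 2² + 5².
  37: 37 − 1² = 36 = 6² ⇒ 37 = 1² + 6².
  Combine using the Brahmagupta–Fibonacci identity (a² + b²)(c² + d²) = (ac − bd)² + (ad + bc)² = (ac + bd)² + (ad − bc)²:
  29 · 37 = 1073: from (2² + 5²)(1² + 6²), take (2·1 − 5·6, 2·6 + 5·1) = (2 − 30, 12 + 5) = (-28, 17); dropping signs (only squares matter) gives (28, 17); check 28² + 17² = 784 + 289 = 1073 ✓.
  Scale by k = 5: (5·28, 5·17) = (140, 85).
Step 4: Order so x ≤ y and verify: 85² + 140² = 7225 + 19600 = 26825 = n. ✓

n = 26825 = 85² + 140² (one valid representation with x ≤ y).


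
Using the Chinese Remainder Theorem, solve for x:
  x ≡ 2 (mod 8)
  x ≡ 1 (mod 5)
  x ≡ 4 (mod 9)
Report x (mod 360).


Moduli 8, 5, 9 are pairwise coprime; by CRT there is a unique solution modulo M = 8 · 5 · 9 = 360.
Solve pairwise, accumulating the modulus:
  Start with x ≡ 2 (mod 8).
  Combine with x ≡ 1 (mod 5): since gcd(8, 5) = 1, we get a unique residue mod 40.
    Write x = 2 + 8·t and substitute into x ≡ 1 (mod 5): 8·t ≡ 1 − 2 = -1 (mod 5).
    Reduce coefficients mod 5: 3·t ≡ 4 (mod 5).
    The inverse of 3 mod 5 is 2 (since 3·2 = 6 = 1·5 + 1), so t ≡ 2·4 = 8 ≡ 3 (mod 5).
    Then x = 2 + 8·3 = 26, valid modulo lcm(8, 5) = 40: x ≡ 26 (mod 40).
  Combine with x ≡ 4 (mod 9): since gcd(40, 9) = 1, we get a unique residue mod 360.
    Write x = 26 + 40·t and substitute into x ≡ 4 (mod 9): 40·t ≡ 4 − 26 = -22 (mod 9).
    Reduce coefficients mod 9: 4·t ≡ 5 (mod 9).
    The inverse of 4 mod 9 is 7 (since 4·7 = 28 = 3·9 + 1), so t ≡ 7·5 = 35 ≡ 8 (mod 9).
    Then x = 26 + 40·8 = 346, valid modulo lcm(40, 9) = 360: x ≡ 346 (mod 360).
Verify: 346 mod 8 = 2 ✓, 346 mod 5 = 1 ✓, 346 mod 9 = 4 ✓.

x ≡ 346 (mod 360).


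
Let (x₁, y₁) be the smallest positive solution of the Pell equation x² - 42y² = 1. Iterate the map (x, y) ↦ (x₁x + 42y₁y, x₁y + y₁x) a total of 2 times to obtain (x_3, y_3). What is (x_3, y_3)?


Step 1: Find the fundamental solution (x₁, y₁) of x² - 42y² = 1.
  Expand √42 as a continued fraction. a₀ = ⌊√42⌋ = 6; iterate m_{k+1} = d_k·a_k − m_k, d_{k+1} = (42 − m_{k+1}²)/d_k, a_{k+1} = ⌊(a₀ + m_{k+1})/d_{k+1}⌋ (starting m₀ = 0, d₀ = 1), with convergents p_k = a_k·p_{k-1} + p_{k-2}, q_k = a_k·q_{k-1} + q_{k-2} (p₋₁ = 1, q₋₁ = 0):
  k = 0: a₀ = 6; p₀/q₀ = 6/1; p₀² − 42·q₀² = 36 − 42 = -6.
  k = 1: m = 6, d = 6, a = ⌊(6 + 6)/6⌋ = 2; p/q = (2·6 + 1)/(2·1 + 0) = 13/2; p² − 42·q² = 169 − 168 = 1.
  The first convergent with p² − 42·q² = 1 gives the fundamental solution (x₁, y₁) = (13, 2).
Step 2: Apply the recurrence (x_{n+1}, y_{n+1}) = (x₁x_n + 42y₁y_n, x₁y_n + y₁x_n) repeatedly.
  From (x_1, y_1) = (13, 2): x_2 = 13·13 + 42·2·2 = 337; y_2 = 13·2 + 2·13 = 52.
  From (x_2, y_2) = (337, 52): x_3 = 13·337 + 42·2·52 = 8749; y_3 = 13·52 + 2·337 = 1350.
Step 3: Verify x_3² - 42·y_3² = 76545001 - 76545000 = 1 (should be 1). ✓

(x_1, y_1) = (13, 2); (x_3, y_3) = (8749, 1350).


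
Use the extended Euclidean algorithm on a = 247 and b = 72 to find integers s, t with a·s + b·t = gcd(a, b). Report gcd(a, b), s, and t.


Euclidean algorithm on (247, 72) — divide until remainder is 0:
  247 = 3 · 72 + 31
  72 = 2 · 31 + 10
  31 = 3 · 10 + 1
  10 = 10 · 1 + 0
gcd(247, 72) = 1.
Track Bezout coefficients alongside the remainders: start with r₀ = 247 = a·1 + b·0 (s = 1, t = 0) and r₁ = 72 = a·0 + b·1 (s = 0, t = 1); each new remainder r_{k+1} = r_{k-1} − q_k·r_k inherits s_{k+1} = s_{k-1} − q_k·s_k, t_{k+1} = t_{k-1} − q_k·t_k, so r_k = a·s_k + b·t_k at every step:
  q = 3: r = 31, s = 1 − 3·0 = 1, t = 0 − 3·1 = -3  (check: 247·1 + 72·(-3) = 31)
  q = 2: r = 10, s = 0 − 2·1 = -2, t = 1 − 2·(-3) = 7  (check: 247·(-2) + 72·7 = 10)
  q = 3: r = 1, s = 1 − 3·(-2) = 7, t = -3 − 3·7 = -24  (check: 247·7 + 72·(-24) = 1)
The row with r = 1 (the gcd) gives the Bezout coefficients s = 7, t = -24.
Result: 247 · (7) + 72 · (-24) = 1.

gcd(247, 72) = 1; s = 7, t = -24 (check: 247·7 + 72·(-24) = 1).


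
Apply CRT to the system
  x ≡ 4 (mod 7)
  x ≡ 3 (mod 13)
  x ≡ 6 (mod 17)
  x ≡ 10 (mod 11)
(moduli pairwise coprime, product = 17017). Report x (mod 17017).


Product of moduli M = 7 · 13 · 17 · 11 = 17017.
Merge one congruence at a time:
  Start: x ≡ 4 (mod 7).
  Combine with x ≡ 3 (mod 13); new modulus lcm = 91.
    Write x = 4 + 7·t and substitute into x ≡ 3 (mod 13): 7·t ≡ 3 − 4 = -1 (mod 13).
    Reduce coefficients mod 13: 7·t ≡ 12 (mod 13).
    The inverse of 7 mod 13 is 2 (since 7·2 = 14 = 1·13 + 1), so t ≡ 2·12 = 24 ≡ 11 (mod 13).
    Then x = 4 + 7·11 = 81, valid modulo lcm(7, 13) = 91: x ≡ 81 (mod 91).
  Combine with x ≡ 6 (mod 17); new modulus lcm = 1547.
    Write x = 81 + 91·t and substitute into x ≡ 6 (mod 17): 91·t ≡ 6 − 81 = -75 (mod 17).
    Reduce coefficients mod 17: 6·t ≡ 10 (mod 17).
    The inverse of 6 mod 17 is 3 (since 6·3 = 18 = 1·17 + 1), so t ≡ 3·10 = 30 ≡ 13 (mod 17).
    Then x = 81 + 91·13 = 1264, valid modulo lcm(91, 17) = 1547: x ≡ 1264 (mod 1547).
  Combine with x ≡ 10 (mod 11); new modulus lcm = 17017.
    Write x = 1264 + 1547·t and substitute into x ≡ 10 (mod 11): 1547·t ≡ 10 − 1264 = -1254 (mod 11).
    Reduce coefficients mod 11: 7·t ≡ 0 (mod 11).
    The inverse of 7 mod 11 is 8 (since 7·8 = 56 = 5·11 + 1), so t ≡ 8·0 = 0 ≡ 0 (mod 11).
    Then x = 1264 + 1547·0 = 1264, valid modulo lcm(1547, 11) = 17017: x ≡ 1264 (mod 17017).
Verify against each original: 1264 mod 7 = 4, 1264 mod 13 = 3, 1264 mod 17 = 6, 1264 mod 11 = 10.

x ≡ 1264 (mod 17017).


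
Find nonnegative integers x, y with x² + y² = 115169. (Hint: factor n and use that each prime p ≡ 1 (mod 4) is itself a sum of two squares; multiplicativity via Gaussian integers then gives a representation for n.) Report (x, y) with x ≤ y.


Step 1: Factor n = 115169 = 41 · 53^2.
Step 2: Check the mod-4 condition on each prime factor: 41 ≡ 1 (mod 4), exponent 1; 53 ≡ 1 (mod 4), exponent 2.
All primes ≡ 3 (mod 4) appear to even exponent (or don't appear), so by the two-squares theorem n IS expressible as a sum of two squares.
Step 3: Build a representation. Here n = 41 · 53 · 53 is a product of primes ≡ 1 (mod 4). Each prime p ≡ 1 (mod 4) is itself a sum of two squares; find a² by testing p − a² for a perfect square:
  41: 41 − 1² = 40, 41 − 2² = 37, 41 − 3² = 32, 41 − 4² = 25 = 5² ⇒ 41 = 4² + 5².
  53: 53 − 1² = 52, 53 − 2² = 49 = 7² ⇒ 53 = 2² + 7².
  Combine using the Brahmagupta–Fibonacci identity (a² + b²)(c² + d²) = (ac − bd)² + (ad + bc)² = (ac + bd)² + (ad − bc)²:
  41 · 53 = 2173: from (4² + 5²)(2² + 7²), take (4·2 − 5·7, 4·7 + 5·2) = (8 − 35, 28 + 10) = (-27, 38); dropping signs (only squares matter) gives (27, 38); check 27² + 38² = 729 + 1444 = 2173 ✓.
  2173 · 53 = 115169: from (27² + 38²)(2² + 7²), take (27·2 − 38·7, 27·7 + 38·2) = (54 − 266, 189 + 76) = (-212, 265); dropping signs (only squares matter) gives (212, 265); check 212² + 265² = 44944 + 70225 = 115169 ✓.
Step 4: Order so x ≤ y and verify: 212² + 265² = 44944 + 70225 = 115169 = n. ✓

n = 115169 = 212² + 265² (one valid representation with x ≤ y).


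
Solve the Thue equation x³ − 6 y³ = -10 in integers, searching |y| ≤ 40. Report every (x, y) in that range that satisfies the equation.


The equation is x³ - 6y³ = -10. For fixed y, x³ = 6·y³ − 10, so a solution requires the RHS to be a perfect cube.
Strategy: iterate y from -40 to 40, compute RHS = 6·y³ − 10, and check whether it is a (positive or negative) perfect cube.
Check small values of y:
  y = 0: RHS = -10 is not a perfect cube.
  y = 1: RHS = -4 is not a perfect cube.
  y = -1: RHS = -16 is not a perfect cube.
  y = 2: RHS = 38 is not a perfect cube.
  y = -2: RHS = -58 is not a perfect cube.
  y = 3: RHS = 152 is not a perfect cube.
  y = -3: RHS = -172 is not a perfect cube.
Continuing the search up to |y| = 40 finds no solutions either.
No (x, y) in the scanned range satisfies the equation.

No integer solutions with |y| ≤ 40.


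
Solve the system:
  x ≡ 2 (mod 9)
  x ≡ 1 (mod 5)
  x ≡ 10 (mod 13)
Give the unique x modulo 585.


Moduli 9, 5, 13 are pairwise coprime; by CRT there is a unique solution modulo M = 9 · 5 · 13 = 585.
Solve pairwise, accumulating the modulus:
  Start with x ≡ 2 (mod 9).
  Combine with x ≡ 1 (mod 5): since gcd(9, 5) = 1, we get a unique residue mod 45.
    Write x = 2 + 9·t and substitute into x ≡ 1 (mod 5): 9·t ≡ 1 − 2 = -1 (mod 5).
    Reduce coefficients mod 5: 4·t ≡ 4 (mod 5).
    The inverse of 4 mod 5 is 4 (since 4·4 = 16 = 3·5 + 1), so t ≡ 4·4 = 16 ≡ 1 (mod 5).
    Then x = 2 + 9·1 = 11, valid modulo lcm(9, 5) = 45: x ≡ 11 (mod 45).
  Combine with x ≡ 10 (mod 13): since gcd(45, 13) = 1, we get a unique residue mod 585.
    Write x = 11 + 45·t and substitute into x ≡ 10 (mod 13): 45·t ≡ 10 − 11 = -1 (mod 13).
    Reduce coefficients mod 13: 6·t ≡ 12 (mod 13).
    The inverse of 6 mod 13 is 11 (since 6·11 = 66 = 5·13 + 1), so t ≡ 11·12 = 132 ≡ 2 (mod 13).
    Then x = 11 + 45·2 = 101, valid modulo lcm(45, 13) = 585: x ≡ 101 (mod 585).
Verify: 101 mod 9 = 2 ✓, 101 mod 5 = 1 ✓, 101 mod 13 = 10 ✓.

x ≡ 101 (mod 585).


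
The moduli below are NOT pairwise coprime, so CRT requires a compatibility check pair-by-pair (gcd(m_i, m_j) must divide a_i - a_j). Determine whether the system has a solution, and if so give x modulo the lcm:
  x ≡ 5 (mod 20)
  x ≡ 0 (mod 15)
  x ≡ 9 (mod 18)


Moduli 20, 15, 18 are not pairwise coprime, so CRT works modulo lcm(m_i) when all pairwise compatibility conditions hold.
Pairwise compatibility: gcd(m_i, m_j) must divide a_i - a_j for every pair.
Merge one congruence at a time:
  Start: x ≡ 5 (mod 20).
  Combine with x ≡ 0 (mod 15): gcd(20, 15) = 5; 0 - 5 = -5, which IS divisible by 5, so compatible.
    Write x = 5 + 20·t and substitute into x ≡ 0 (mod 15): 20·t ≡ 0 − 5 = -5 (mod 15).
    Divide the congruence (and modulus) by g = 5: 4·t ≡ -1 (mod 3).
    Reduce coefficients mod 3: 1·t ≡ 2 (mod 3).
    So t ≡ 2 (mod 3).
    Then x = 5 + 20·2 = 45, valid modulo lcm(20, 15) = 60: x ≡ 45 (mod 60).
  Combine with x ≡ 9 (mod 18): gcd(60, 18) = 6; 9 - 45 = -36, which IS divisible by 6, so compatible.
    Write x = 45 + 60·t and substitute into x ≡ 9 (mod 18): 60·t ≡ 9 − 45 = -36 (mod 18).
    Divide the congruence (and modulus) by g = 6: 10·t ≡ -6 (mod 3).
    Reduce coefficients mod 3: 1·t ≡ 0 (mod 3).
    So t ≡ 0 (mod 3).
    Then x = 45 + 60·0 = 45, valid modulo lcm(60, 18) = 180: x ≡ 45 (mod 180).
Verify: 45 mod 20 = 5, 45 mod 15 = 0, 45 mod 18 = 9.

x ≡ 45 (mod 180).


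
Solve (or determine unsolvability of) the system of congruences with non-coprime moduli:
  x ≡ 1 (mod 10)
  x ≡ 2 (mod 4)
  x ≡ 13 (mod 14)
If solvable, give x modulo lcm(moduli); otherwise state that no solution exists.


Moduli 10, 4, 14 are not pairwise coprime, so CRT works modulo lcm(m_i) when all pairwise compatibility conditions hold.
Pairwise compatibility: gcd(m_i, m_j) must divide a_i - a_j for every pair.
Merge one congruence at a time:
  Start: x ≡ 1 (mod 10).
  Combine with x ≡ 2 (mod 4): gcd(10, 4) = 2, and 2 - 1 = 1 is NOT divisible by 2.
    ⇒ system is inconsistent (no integer solution).

No solution (the system is inconsistent).


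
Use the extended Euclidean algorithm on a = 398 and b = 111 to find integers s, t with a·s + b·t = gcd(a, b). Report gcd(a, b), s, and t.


Euclidean algorithm on (398, 111) — divide until remainder is 0:
  398 = 3 · 111 + 65
  111 = 1 · 65 + 46
  65 = 1 · 46 + 19
  46 = 2 · 19 + 8
  19 = 2 · 8 + 3
  8 = 2 · 3 + 2
  3 = 1 · 2 + 1
  2 = 2 · 1 + 0
gcd(398, 111) = 1.
Track Bezout coefficients alongside the remainders: start with r₀ = 398 = a·1 + b·0 (s = 1, t = 0) and r₁ = 111 = a·0 + b·1 (s = 0, t = 1); each new remainder r_{k+1} = r_{k-1} − q_k·r_k inherits s_{k+1} = s_{k-1} − q_k·s_k, t_{k+1} = t_{k-1} − q_k·t_k, so r_k = a·s_k + b·t_k at every step:
  q = 3: r = 65, s = 1 − 3·0 = 1, t = 0 − 3·1 = -3  (check: 398·1 + 111·(-3) = 65)
  q = 1: r = 46, s = 0 − 1·1 = -1, t = 1 − 1·(-3) = 4  (check: 398·(-1) + 111·4 = 46)
  q = 1: r = 19, s = 1 − 1·(-1) = 2, t = -3 − 1·4 = -7  (check: 398·2 + 111·(-7) = 19)
  q = 2: r = 8, s = -1 − 2·2 = -5, t = 4 − 2·(-7) = 18  (check: 398·(-5) + 111·18 = 8)
  q = 2: r = 3, s = 2 − 2·(-5) = 12, t = -7 − 2·18 = -43  (check: 398·12 + 111·(-43) = 3)
  q = 2: r = 2, s = -5 − 2·12 = -29, t = 18 − 2·(-43) = 104  (check: 398·(-29) + 111·104 = 2)
  q = 1: r = 1, s = 12 − 1·(-29) = 41, t = -43 − 1·104 = -147  (check: 398·41 + 111·(-147) = 1)
The row with r = 1 (the gcd) gives the Bezout coefficients s = 41, t = -147.
Result: 398 · (41) + 111 · (-147) = 1.

gcd(398, 111) = 1; s = 41, t = -147 (check: 398·41 + 111·(-147) = 1).


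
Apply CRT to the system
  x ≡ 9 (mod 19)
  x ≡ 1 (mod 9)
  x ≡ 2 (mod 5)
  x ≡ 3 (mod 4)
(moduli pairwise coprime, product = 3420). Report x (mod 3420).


Product of moduli M = 19 · 9 · 5 · 4 = 3420.
Merge one congruence at a time:
  Start: x ≡ 9 (mod 19).
  Combine with x ≡ 1 (mod 9); new modulus lcm = 171.
    Write x = 9 + 19·t and substitute into x ≡ 1 (mod 9): 19·t ≡ 1 − 9 = -8 (mod 9).
    Reduce coefficients mod 9: 1·t ≡ 1 (mod 9).
    So t ≡ 1 (mod 9).
    Then x = 9 + 19·1 = 28, valid modulo lcm(19, 9) = 171: x ≡ 28 (mod 171).
  Combine with x ≡ 2 (mod 5); new modulus lcm = 855.
    Write x = 28 + 171·t and substitute into x ≡ 2 (mod 5): 171·t ≡ 2 − 28 = -26 (mod 5).
    Reduce coefficients mod 5: 1·t ≡ 4 (mod 5).
    So t ≡ 4 (mod 5).
    Then x = 28 + 171·4 = 712, valid modulo lcm(171, 5) = 855: x ≡ 712 (mod 855).
  Combine with x ≡ 3 (mod 4); new modulus lcm = 3420.
    Write x = 712 + 855·t and substitute into x ≡ 3 (mod 4): 855·t ≡ 3 − 712 = -709 (mod 4).
    Reduce coefficients mod 4: 3·t ≡ 3 (mod 4).
    The inverse of 3 mod 4 is 3 (since 3·3 = 9 = 2·4 + 1), so t ≡ 3·3 = 9 ≡ 1 (mod 4).
    Then x = 712 + 855·1 = 1567, valid modulo lcm(855, 4) = 3420: x ≡ 1567 (mod 3420).
Verify against each original: 1567 mod 19 = 9, 1567 mod 9 = 1, 1567 mod 5 = 2, 1567 mod 4 = 3.

x ≡ 1567 (mod 3420).


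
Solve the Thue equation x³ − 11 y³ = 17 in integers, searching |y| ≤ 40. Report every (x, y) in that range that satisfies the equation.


The equation is x³ - 11y³ = 17. For fixed y, x³ = 11·y³ + 17, so a solution requires the RHS to be a perfect cube.
Strategy: iterate y from -40 to 40, compute RHS = 11·y³ + 17, and check whether it is a (positive or negative) perfect cube.
Check small values of y:
  y = 0: RHS = 17 is not a perfect cube.
  y = 1: RHS = 28 is not a perfect cube.
  y = -1: RHS = 6 is not a perfect cube.
  y = 2: RHS = 105 is not a perfect cube.
  y = -2: RHS = -71 is not a perfect cube.
  y = 3: RHS = 314 is not a perfect cube.
  y = -3: RHS = -280 is not a perfect cube.
Continuing the search up to |y| = 40 finds no solutions either.
No (x, y) in the scanned range satisfies the equation.

No integer solutions with |y| ≤ 40.


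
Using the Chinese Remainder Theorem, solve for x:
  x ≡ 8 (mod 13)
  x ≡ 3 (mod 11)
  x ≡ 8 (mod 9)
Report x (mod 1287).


Moduli 13, 11, 9 are pairwise coprime; by CRT there is a unique solution modulo M = 13 · 11 · 9 = 1287.
Solve pairwise, accumulating the modulus:
  Start with x ≡ 8 (mod 13).
  Combine with x ≡ 3 (mod 11): since gcd(13, 11) = 1, we get a unique residue mod 143.
    Write x = 8 + 13·t and substitute into x ≡ 3 (mod 11): 13·t ≡ 3 − 8 = -5 (mod 11).
    Reduce coefficients mod 11: 2·t ≡ 6 (mod 11).
    The inverse of 2 mod 11 is 6 (since 2·6 = 12 = 1·11 + 1), so t ≡ 6·6 = 36 ≡ 3 (mod 11).
    Then x = 8 + 13·3 = 47, valid modulo lcm(13, 11) = 143: x ≡ 47 (mod 143).
  Combine with x ≡ 8 (mod 9): since gcd(143, 9) = 1, we get a unique residue mod 1287.
    Write x = 47 + 143·t and substitute into x ≡ 8 (mod 9): 143·t ≡ 8 − 47 = -39 (mod 9).
    Reduce coefficients mod 9: 8·t ≡ 6 (mod 9).
    The inverse of 8 mod 9 is 8 (since 8·8 = 64 = 7·9 + 1), so t ≡ 8·6 = 48 ≡ 3 (mod 9).
    Then x = 47 + 143·3 = 476, valid modulo lcm(143, 9) = 1287: x ≡ 476 (mod 1287).
Verify: 476 mod 13 = 8 ✓, 476 mod 11 = 3 ✓, 476 mod 9 = 8 ✓.

x ≡ 476 (mod 1287).


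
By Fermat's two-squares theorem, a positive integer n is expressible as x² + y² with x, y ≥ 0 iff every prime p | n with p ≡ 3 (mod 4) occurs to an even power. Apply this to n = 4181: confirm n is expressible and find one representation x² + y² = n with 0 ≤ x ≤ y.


Step 1: Factor n = 4181 = 37 · 113.
Step 2: Check the mod-4 condition on each prime factor: 37 ≡ 1 (mod 4), exponent 1; 113 ≡ 1 (mod 4), exponent 1.
All primes ≡ 3 (mod 4) appear to even exponent (or don't appear), so by the two-squares theorem n IS expressible as a sum of two squares.
Step 3: Build a representation. Here n = 37 · 113 is a product of primes ≡ 1 (mod 4). Each prime p ≡ 1 (mod 4) is itself a sum of two squares; find a² by testing p − a² for a perfect square:
  37: 37 − 1² = 36 = 6² ⇒ 37 = 1² + 6².
  113: 113 − 1² = 112, 113 − 2² = 109, 113 − 3² = 104, 113 − 4² = 97, 113 − 5² = 88, 113 − 6² = 77, 113 − 7² = 64 = 8² ⇒ 113 = 7² + 8².
  Combine using the Brahmagupta–Fibonacci identity (a² + b²)(c² + d²) = (ac − bd)² + (ad + bc)² = (ac + bd)² + (ad − bc)²:
  37 · 113 = 4181: from (1² + 6²)(7² + 8²), take (1·7 − 6·8, 1·8 + 6·7) = (7 − 48, 8 + 42) = (-41, 50); dropping signs (only squares matter) gives (41, 50); check 41² + 50² = 1681 + 2500 = 4181 ✓.
Step 4: Order so x ≤ y and verify: 41² + 50² = 1681 + 2500 = 4181 = n. ✓

n = 4181 = 41² + 50² (one valid representation with x ≤ y).


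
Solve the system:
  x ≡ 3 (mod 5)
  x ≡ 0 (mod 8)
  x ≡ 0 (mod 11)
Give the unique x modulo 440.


Moduli 5, 8, 11 are pairwise coprime; by CRT there is a unique solution modulo M = 5 · 8 · 11 = 440.
Solve pairwise, accumulating the modulus:
  Start with x ≡ 3 (mod 5).
  Combine with x ≡ 0 (mod 8): since gcd(5, 8) = 1, we get a unique residue mod 40.
    Write x = 3 + 5·t and substitute into x ≡ 0 (mod 8): 5·t ≡ 0 − 3 = -3 (mod 8).
    Reduce coefficients mod 8: 5·t ≡ 5 (mod 8).
    The inverse of 5 mod 8 is 5 (since 5·5 = 25 = 3·8 + 1), so t ≡ 5·5 = 25 ≡ 1 (mod 8).
    Then x = 3 + 5·1 = 8, valid modulo lcm(5, 8) = 40: x ≡ 8 (mod 40).
  Combine with x ≡ 0 (mod 11): since gcd(40, 11) = 1, we get a unique residue mod 440.
    Write x = 8 + 40·t and substitute into x ≡ 0 (mod 11): 40·t ≡ 0 − 8 = -8 (mod 11).
    Reduce coefficients mod 11: 7·t ≡ 3 (mod 11).
    The inverse of 7 mod 11 is 8 (since 7·8 = 56 = 5·11 + 1), so t ≡ 8·3 = 24 ≡ 2 (mod 11).
    Then x = 8 + 40·2 = 88, valid modulo lcm(40, 11) = 440: x ≡ 88 (mod 440).
Verify: 88 mod 5 = 3 ✓, 88 mod 8 = 0 ✓, 88 mod 11 = 0 ✓.

x ≡ 88 (mod 440).


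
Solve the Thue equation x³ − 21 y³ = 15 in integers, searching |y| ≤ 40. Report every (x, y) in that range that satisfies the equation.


The equation is x³ - 21y³ = 15. For fixed y, x³ = 21·y³ + 15, so a solution requires the RHS to be a perfect cube.
Strategy: iterate y from -40 to 40, compute RHS = 21·y³ + 15, and check whether it is a (positive or negative) perfect cube.
Check small values of y:
  y = 0: RHS = 15 is not a perfect cube.
  y = 1: RHS = 36 is not a perfect cube.
  y = -1: RHS = -6 is not a perfect cube.
  y = 2: RHS = 183 is not a perfect cube.
  y = -2: RHS = -153 is not a perfect cube.
  y = 3: RHS = 582 is not a perfect cube.
  y = -3: RHS = -552 is not a perfect cube.
Continuing the search up to |y| = 40 finds no solutions either.
No (x, y) in the scanned range satisfies the equation.

No integer solutions with |y| ≤ 40.


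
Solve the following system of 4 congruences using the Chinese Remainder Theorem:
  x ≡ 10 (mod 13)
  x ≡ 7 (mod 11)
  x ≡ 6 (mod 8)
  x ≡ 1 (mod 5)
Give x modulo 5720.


Product of moduli M = 13 · 11 · 8 · 5 = 5720.
Merge one congruence at a time:
  Start: x ≡ 10 (mod 13).
  Combine with x ≡ 7 (mod 11); new modulus lcm = 143.
    Write x = 10 + 13·t and substitute into x ≡ 7 (mod 11): 13·t ≡ 7 − 10 = -3 (mod 11).
    Reduce coefficients mod 11: 2·t ≡ 8 (mod 11).
    The inverse of 2 mod 11 is 6 (since 2·6 = 12 = 1·11 + 1), so t ≡ 6·8 = 48 ≡ 4 (mod 11).
    Then x = 10 + 13·4 = 62, valid modulo lcm(13, 11) = 143: x ≡ 62 (mod 143).
  Combine with x ≡ 6 (mod 8); new modulus lcm = 1144.
    Write x = 62 + 143·t and substitute into x ≡ 6 (mod 8): 143·t ≡ 6 − 62 = -56 (mod 8).
    Reduce coefficients mod 8: 7·t ≡ 0 (mod 8).
    The inverse of 7 mod 8 is 7 (since 7·7 = 49 = 6·8 + 1), so t ≡ 7·0 = 0 ≡ 0 (mod 8).
    Then x = 62 + 143·0 = 62, valid modulo lcm(143, 8) = 1144: x ≡ 62 (mod 1144).
  Combine with x ≡ 1 (mod 5); new modulus lcm = 5720.
    Write x = 62 + 1144·t and substitute into x ≡ 1 (mod 5): 1144·t ≡ 1 − 62 = -61 (mod 5).
    Reduce coefficients mod 5: 4·t ≡ 4 (mod 5).
    The inverse of 4 mod 5 is 4 (since 4·4 = 16 = 3·5 + 1), so t ≡ 4·4 = 16 ≡ 1 (mod 5).
    Then x = 62 + 1144·1 = 1206, valid modulo lcm(1144, 5) = 5720: x ≡ 1206 (mod 5720).
Verify against each original: 1206 mod 13 = 10, 1206 mod 11 = 7, 1206 mod 8 = 6, 1206 mod 5 = 1.

x ≡ 1206 (mod 5720).


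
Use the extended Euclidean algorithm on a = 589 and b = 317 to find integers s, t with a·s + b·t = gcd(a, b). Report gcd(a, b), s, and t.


Euclidean algorithm on (589, 317) — divide until remainder is 0:
  589 = 1 · 317 + 272
  317 = 1 · 272 + 45
  272 = 6 · 45 + 2
  45 = 22 · 2 + 1
  2 = 2 · 1 + 0
gcd(589, 317) = 1.
Track Bezout coefficients alongside the remainders: start with r₀ = 589 = a·1 + b·0 (s = 1, t = 0) and r₁ = 317 = a·0 + b·1 (s = 0, t = 1); each new remainder r_{k+1} = r_{k-1} − q_k·r_k inherits s_{k+1} = s_{k-1} − q_k·s_k, t_{k+1} = t_{k-1} − q_k·t_k, so r_k = a·s_k + b·t_k at every step:
  q = 1: r = 272, s = 1 − 1·0 = 1, t = 0 − 1·1 = -1  (check: 589·1 + 317·(-1) = 272)
  q = 1: r = 45, s = 0 − 1·1 = -1, t = 1 − 1·(-1) = 2  (check: 589·(-1) + 317·2 = 45)
  q = 6: r = 2, s = 1 − 6·(-1) = 7, t = -1 − 6·2 = -13  (check: 589·7 + 317·(-13) = 2)
  q = 22: r = 1, s = -1 − 22·7 = -155, t = 2 − 22·(-13) = 288  (check: 589·(-155) + 317·288 = 1)
The row with r = 1 (the gcd) gives the Bezout coefficients s = -155, t = 288.
Result: 589 · (-155) + 317 · (288) = 1.

gcd(589, 317) = 1; s = -155, t = 288 (check: 589·(-155) + 317·288 = 1).


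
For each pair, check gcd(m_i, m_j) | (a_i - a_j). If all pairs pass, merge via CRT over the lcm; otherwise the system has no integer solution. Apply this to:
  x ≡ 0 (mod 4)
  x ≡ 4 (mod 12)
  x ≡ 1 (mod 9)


Moduli 4, 12, 9 are not pairwise coprime, so CRT works modulo lcm(m_i) when all pairwise compatibility conditions hold.
Pairwise compatibility: gcd(m_i, m_j) must divide a_i - a_j for every pair.
Merge one congruence at a time:
  Start: x ≡ 0 (mod 4).
  Combine with x ≡ 4 (mod 12): gcd(4, 12) = 4; 4 - 0 = 4, which IS divisible by 4, so compatible.
    Write x = 0 + 4·t and substitute into x ≡ 4 (mod 12): 4·t ≡ 4 − 0 = 4 (mod 12).
    Divide the congruence (and modulus) by g = 4: 1·t ≡ 1 (mod 3).
    So t ≡ 1 (mod 3).
    Then x = 0 + 4·1 = 4, valid modulo lcm(4, 12) = 12: x ≡ 4 (mod 12).
  Combine with x ≡ 1 (mod 9): gcd(12, 9) = 3; 1 - 4 = -3, which IS divisible by 3, so compatible.
    Write x = 4 + 12·t and substitute into x ≡ 1 (mod 9): 12·t ≡ 1 − 4 = -3 (mod 9).
    Divide the congruence (and modulus) by g = 3: 4·t ≡ -1 (mod 3).
    Reduce coefficients mod 3: 1·t ≡ 2 (mod 3).
    So t ≡ 2 (mod 3).
    Then x = 4 + 12·2 = 28, valid modulo lcm(12, 9) = 36: x ≡ 28 (mod 36).
Verify: 28 mod 4 = 0, 28 mod 12 = 4, 28 mod 9 = 1.

x ≡ 28 (mod 36).


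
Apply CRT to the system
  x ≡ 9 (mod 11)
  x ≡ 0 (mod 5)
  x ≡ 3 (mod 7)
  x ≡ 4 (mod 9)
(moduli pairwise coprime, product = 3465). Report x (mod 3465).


Product of moduli M = 11 · 5 · 7 · 9 = 3465.
Merge one congruence at a time:
  Start: x ≡ 9 (mod 11).
  Combine with x ≡ 0 (mod 5); new modulus lcm = 55.
    Write x = 9 + 11·t and substitute into x ≡ 0 (mod 5): 11·t ≡ 0 − 9 = -9 (mod 5).
    Reduce coefficients mod 5: 1·t ≡ 1 (mod 5).
    So t ≡ 1 (mod 5).
    Then x = 9 + 11·1 = 20, valid modulo lcm(11, 5) = 55: x ≡ 20 (mod 55).
  Combine with x ≡ 3 (mod 7); new modulus lcm = 385.
    Write x = 20 + 55·t and substitute into x ≡ 3 (mod 7): 55·t ≡ 3 − 20 = -17 (mod 7).
    Reduce coefficients mod 7: 6·t ≡ 4 (mod 7).
    The inverse of 6 mod 7 is 6 (since 6·6 = 36 = 5·7 + 1), so t ≡ 6·4 = 24 ≡ 3 (mod 7).
    Then x = 20 + 55·3 = 185, valid modulo lcm(55, 7) = 385: x ≡ 185 (mod 385).
  Combine with x ≡ 4 (mod 9); new modulus lcm = 3465.
    Write x = 185 + 385·t and substitute into x ≡ 4 (mod 9): 385·t ≡ 4 − 185 = -181 (mod 9).
    Reduce coefficients mod 9: 7·t ≡ 8 (mod 9).
    The inverse of 7 mod 9 is 4 (since 7·4 = 28 = 3·9 + 1), so t ≡ 4·8 = 32 ≡ 5 (mod 9).
    Then x = 185 + 385·5 = 2110, valid modulo lcm(385, 9) = 3465: x ≡ 2110 (mod 3465).
Verify against each original: 2110 mod 11 = 9, 2110 mod 5 = 0, 2110 mod 7 = 3, 2110 mod 9 = 4.

x ≡ 2110 (mod 3465).


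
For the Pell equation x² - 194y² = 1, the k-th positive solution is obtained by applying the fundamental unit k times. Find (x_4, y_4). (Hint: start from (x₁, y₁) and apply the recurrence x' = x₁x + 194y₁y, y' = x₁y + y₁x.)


Step 1: Find the fundamental solution (x₁, y₁) of x² - 194y² = 1.
  Expand √194 as a continued fraction. a₀ = ⌊√194⌋ = 13; iterate m_{k+1} = d_k·a_k − m_k, d_{k+1} = (194 − m_{k+1}²)/d_k, a_{k+1} = ⌊(a₀ + m_{k+1})/d_{k+1}⌋ (starting m₀ = 0, d₀ = 1), with convergents p_k = a_k·p_{k-1} + p_{k-2}, q_k = a_k·q_{k-1} + q_{k-2} (p₋₁ = 1, q₋₁ = 0):
  k = 0: a₀ = 13; p₀/q₀ = 13/1; p₀² − 194·q₀² = 169 − 194 = -25.
  k = 1: m = 13, d = 25, a = ⌊(13 + 13)/25⌋ = 1; p/q = (1·13 + 1)/(1·1 + 0) = 14/1; p² − 194·q² = 196 − 194 = 2.
  k = 2: m = 12, d = 2, a = ⌊(13 + 12)/2⌋ = 12; p/q = (12·14 + 13)/(12·1 + 1) = 181/13; p² − 194·q² = 32761 − 32786 = -25.
  k = 3: m = 12, d = 25, a = ⌊(13 + 12)/25⌋ = 1; p/q = (1·181 + 14)/(1·13 + 1) = 195/14; p² − 194·q² = 38025 − 38024 = 1.
  The first convergent with p² − 194·q² = 1 gives the fundamental solution (x₁, y₁) = (195, 14).
Step 2: Apply the recurrence (x_{n+1}, y_{n+1}) = (x₁x_n + 194y₁y_n, x₁y_n + y₁x_n) repeatedly.
  From (x_1, y_1) = (195, 14): x_2 = 195·195 + 194·14·14 = 76049; y_2 = 195·14 + 14·195 = 5460.
  From (x_2, y_2) = (76049, 5460): x_3 = 195·76049 + 194·14·5460 = 29658915; y_3 = 195·5460 + 14·76049 = 2129386.
  From (x_3, y_3) = (29658915, 2129386): x_4 = 195·29658915 + 194·14·2129386 = 11566900801; y_4 = 195·2129386 + 14·29658915 = 830455080.
Step 3: Verify x_4² - 194·y_4² = 133793194140174441601 - 133793194140174441600 = 1 (should be 1). ✓

(x_1, y_1) = (195, 14); (x_4, y_4) = (11566900801, 830455080).


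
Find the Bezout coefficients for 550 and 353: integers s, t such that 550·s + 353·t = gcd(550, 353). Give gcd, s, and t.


Euclidean algorithm on (550, 353) — divide until remainder is 0:
  550 = 1 · 353 + 197
  353 = 1 · 197 + 156
  197 = 1 · 156 + 41
  156 = 3 · 41 + 33
  41 = 1 · 33 + 8
  33 = 4 · 8 + 1
  8 = 8 · 1 + 0
gcd(550, 353) = 1.
Track Bezout coefficients alongside the remainders: start with r₀ = 550 = a·1 + b·0 (s = 1, t = 0) and r₁ = 353 = a·0 + b·1 (s = 0, t = 1); each new remainder r_{k+1} = r_{k-1} − q_k·r_k inherits s_{k+1} = s_{k-1} − q_k·s_k, t_{k+1} = t_{k-1} − q_k·t_k, so r_k = a·s_k + b·t_k at every step:
  q = 1: r = 197, s = 1 − 1·0 = 1, t = 0 − 1·1 = -1  (check: 550·1 + 353·(-1) = 197)
  q = 1: r = 156, s = 0 − 1·1 = -1, t = 1 − 1·(-1) = 2  (check: 550·(-1) + 353·2 = 156)
  q = 1: r = 41, s = 1 − 1·(-1) = 2, t = -1 − 1·2 = -3  (check: 550·2 + 353·(-3) = 41)
  q = 3: r = 33, s = -1 − 3·2 = -7, t = 2 − 3·(-3) = 11  (check: 550·(-7) + 353·11 = 33)
  q = 1: r = 8, s = 2 − 1·(-7) = 9, t = -3 − 1·11 = -14  (check: 550·9 + 353·(-14) = 8)
  q = 4: r = 1, s = -7 − 4·9 = -43, t = 11 − 4·(-14) = 67  (check: 550·(-43) + 353·67 = 1)
The row with r = 1 (the gcd) gives the Bezout coefficients s = -43, t = 67.
Result: 550 · (-43) + 353 · (67) = 1.

gcd(550, 353) = 1; s = -43, t = 67 (check: 550·(-43) + 353·67 = 1).


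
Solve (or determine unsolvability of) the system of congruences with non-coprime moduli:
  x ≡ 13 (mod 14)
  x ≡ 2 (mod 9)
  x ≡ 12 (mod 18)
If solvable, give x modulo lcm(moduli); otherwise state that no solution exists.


Moduli 14, 9, 18 are not pairwise coprime, so CRT works modulo lcm(m_i) when all pairwise compatibility conditions hold.
Pairwise compatibility: gcd(m_i, m_j) must divide a_i - a_j for every pair.
Merge one congruence at a time:
  Start: x ≡ 13 (mod 14).
  Combine with x ≡ 2 (mod 9): gcd(14, 9) = 1; 2 - 13 = -11, which IS divisible by 1, so compatible.
    Write x = 13 + 14·t and substitute into x ≡ 2 (mod 9): 14·t ≡ 2 − 13 = -11 (mod 9).
    Reduce coefficients mod 9: 5·t ≡ 7 (mod 9).
    The inverse of 5 mod 9 is 2 (since 5·2 = 10 = 1·9 + 1), so t ≡ 2·7 = 14 ≡ 5 (mod 9).
    Then x = 13 + 14·5 = 83, valid modulo lcm(14, 9) = 126: x ≡ 83 (mod 126).
  Combine with x ≡ 12 (mod 18): gcd(126, 18) = 18, and 12 - 83 = -71 is NOT divisible by 18.
    ⇒ system is inconsistent (no integer solution).

No solution (the system is inconsistent).


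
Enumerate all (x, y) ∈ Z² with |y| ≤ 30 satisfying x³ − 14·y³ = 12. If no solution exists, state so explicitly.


The equation is x³ - 14y³ = 12. For fixed y, x³ = 14·y³ + 12, so a solution requires the RHS to be a perfect cube.
Strategy: iterate y from -30 to 30, compute RHS = 14·y³ + 12, and check whether it is a (positive or negative) perfect cube.
Check small values of y:
  y = 0: RHS = 12 is not a perfect cube.
  y = 1: RHS = 26 is not a perfect cube.
  y = -1: RHS = -2 is not a perfect cube.
  y = 2: RHS = 124 is not a perfect cube.
  y = -2: RHS = -100 is not a perfect cube.
  y = 3: RHS = 390 is not a perfect cube.
  y = -3: RHS = -366 is not a perfect cube.
Continuing the search up to |y| = 30 finds no solutions either.
No (x, y) in the scanned range satisfies the equation.

No integer solutions with |y| ≤ 30.


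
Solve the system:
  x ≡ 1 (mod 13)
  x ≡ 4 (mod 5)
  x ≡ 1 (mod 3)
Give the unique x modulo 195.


Moduli 13, 5, 3 are pairwise coprime; by CRT there is a unique solution modulo M = 13 · 5 · 3 = 195.
Solve pairwise, accumulating the modulus:
  Start with x ≡ 1 (mod 13).
  Combine with x ≡ 4 (mod 5): since gcd(13, 5) = 1, we get a unique residue mod 65.
    Write x = 1 + 13·t and substitute into x ≡ 4 (mod 5): 13·t ≡ 4 − 1 = 3 (mod 5).
    Reduce coefficients mod 5: 3·t ≡ 3 (mod 5).
    The inverse of 3 mod 5 is 2 (since 3·2 = 6 = 1·5 + 1), so t ≡ 2·3 = 6 ≡ 1 (mod 5).
    Then x = 1 + 13·1 = 14, valid modulo lcm(13, 5) = 65: x ≡ 14 (mod 65).
  Combine with x ≡ 1 (mod 3): since gcd(65, 3) = 1, we get a unique residue mod 195.
    Write x = 14 + 65·t and substitute into x ≡ 1 (mod 3): 65·t ≡ 1 − 14 = -13 (mod 3).
    Reduce coefficients mod 3: 2·t ≡ 2 (mod 3).
    The inverse of 2 mod 3 is 2 (since 2·2 = 4 = 1·3 + 1), so t ≡ 2·2 = 4 ≡ 1 (mod 3).
    Then x = 14 + 65·1 = 79, valid modulo lcm(65, 3) = 195: x ≡ 79 (mod 195).
Verify: 79 mod 13 = 1 ✓, 79 mod 5 = 4 ✓, 79 mod 3 = 1 ✓.

x ≡ 79 (mod 195).


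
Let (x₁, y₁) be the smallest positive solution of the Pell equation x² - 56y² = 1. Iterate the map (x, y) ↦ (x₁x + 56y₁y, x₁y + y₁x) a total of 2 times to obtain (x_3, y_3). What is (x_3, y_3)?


Step 1: Find the fundamental solution (x₁, y₁) of x² - 56y² = 1.
  Expand √56 as a continued fraction. a₀ = ⌊√56⌋ = 7; iterate m_{k+1} = d_k·a_k − m_k, d_{k+1} = (56 − m_{k+1}²)/d_k, a_{k+1} = ⌊(a₀ + m_{k+1})/d_{k+1}⌋ (starting m₀ = 0, d₀ = 1), with convergents p_k = a_k·p_{k-1} + p_{k-2}, q_k = a_k·q_{k-1} + q_{k-2} (p₋₁ = 1, q₋₁ = 0):
  k = 0: a₀ = 7; p₀/q₀ = 7/1; p₀² − 56·q₀² = 49 − 56 = -7.
  k = 1: m = 7, d = 7, a = ⌊(7 + 7)/7⌋ = 2; p/q = (2·7 + 1)/(2·1 + 0) = 15/2; p² − 56·q² = 225 − 224 = 1.
  The first convergent with p² − 56·q² = 1 gives the fundamental solution (x₁, y₁) = (15, 2).
Step 2: Apply the recurrence (x_{n+1}, y_{n+1}) = (x₁x_n + 56y₁y_n, x₁y_n + y₁x_n) repeatedly.
  From (x_1, y_1) = (15, 2): x_2 = 15·15 + 56·2·2 = 449; y_2 = 15·2 + 2·15 = 60.
  From (x_2, y_2) = (449, 60): x_3 = 15·449 + 56·2·60 = 13455; y_3 = 15·60 + 2·449 = 1798.
Step 3: Verify x_3² - 56·y_3² = 181037025 - 181037024 = 1 (should be 1). ✓

(x_1, y_1) = (15, 2); (x_3, y_3) = (13455, 1798).


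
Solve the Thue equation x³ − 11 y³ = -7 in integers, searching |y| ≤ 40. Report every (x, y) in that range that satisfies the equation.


The equation is x³ - 11y³ = -7. For fixed y, x³ = 11·y³ − 7, so a solution requires the RHS to be a perfect cube.
Strategy: iterate y from -40 to 40, compute RHS = 11·y³ − 7, and check whether it is a (positive or negative) perfect cube.
Check small values of y:
  y = 0: RHS = -7 is not a perfect cube.
  y = 1: RHS = 4 is not a perfect cube.
  y = -1: RHS = -18 is not a perfect cube.
  y = 2: RHS = 81 is not a perfect cube.
  y = -2: RHS = -95 is not a perfect cube.
  y = 3: RHS = 290 is not a perfect cube.
  y = -3: RHS = -304 is not a perfect cube.
Continuing the search up to |y| = 40 finds no solutions either.
No (x, y) in the scanned range satisfies the equation.

No integer solutions with |y| ≤ 40.


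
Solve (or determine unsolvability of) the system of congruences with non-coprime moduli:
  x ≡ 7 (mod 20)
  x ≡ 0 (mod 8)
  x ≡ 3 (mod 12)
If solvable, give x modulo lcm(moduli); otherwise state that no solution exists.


Moduli 20, 8, 12 are not pairwise coprime, so CRT works modulo lcm(m_i) when all pairwise compatibility conditions hold.
Pairwise compatibility: gcd(m_i, m_j) must divide a_i - a_j for every pair.
Merge one congruence at a time:
  Start: x ≡ 7 (mod 20).
  Combine with x ≡ 0 (mod 8): gcd(20, 8) = 4, and 0 - 7 = -7 is NOT divisible by 4.
    ⇒ system is inconsistent (no integer solution).

No solution (the system is inconsistent).


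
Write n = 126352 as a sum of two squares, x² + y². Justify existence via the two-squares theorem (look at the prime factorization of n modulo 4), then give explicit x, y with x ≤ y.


Step 1: Factor n = 126352 = 2^4 · 53 · 149.
Step 2: Check the mod-4 condition on each prime factor: 2 = 2 (special); 53 ≡ 1 (mod 4), exponent 1; 149 ≡ 1 (mod 4), exponent 1.
All primes ≡ 3 (mod 4) appear to even exponent (or don't appear), so by the two-squares theorem n IS expressible as a sum of two squares.
Step 3: Build a representation. Group n = k² · m with k = 4 and m = 53 · 149 = 7897 (a product of primes ≡ 1 (mod 4)); a representation of m scales to one of n via (k·x)² + (k·y)² = k²(x² + y²). Each prime p ≡ 1 (mod 4) is itself a sum of two squares; find a² by testing p − a² for a perfect square:
  53: 53 − 1² = 52, 53 − 2² = 49 = 7² ⇒ 53 = 2² + 7².
  149: 149 − 1² = 148, 149 − 2² = 145, 149 − 3² = 140, 149 − 4² = 133, 149 − 5² = 124, 149 − 6² = 113, 149 − 7² = 100 = 10² ⇒ 149 = 7² + 10².
  Combine using the Brahmagupta–Fibonacci identity (a² + b²)(c² + d²) = (ac − bd)² + (ad + bc)² = (ac + bd)² + (ad − bc)²:
  53 · 149 = 7897: from (2² + 7²)(7² + 10²), take (2·7 − 7·10, 2·10 + 7·7) = (14 − 70, 20 + 49) = (-56, 69); dropping signs (only squares matter) gives (56, 69); check 56² + 69² = 3136 + 4761 = 7897 ✓.
  Scale by k = 4: (4·56, 4·69) = (224, 276).
Step 4: Order so x ≤ y and verify: 224² + 276² = 50176 + 76176 = 126352 = n. ✓

n = 126352 = 224² + 276² (one valid representation with x ≤ y).


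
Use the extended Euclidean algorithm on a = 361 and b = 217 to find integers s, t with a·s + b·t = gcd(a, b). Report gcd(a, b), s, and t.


Euclidean algorithm on (361, 217) — divide until remainder is 0:
  361 = 1 · 217 + 144
  217 = 1 · 144 + 73
  144 = 1 · 73 + 71
  73 = 1 · 71 + 2
  71 = 35 · 2 + 1
  2 = 2 · 1 + 0
gcd(361, 217) = 1.
Track Bezout coefficients alongside the remainders: start with r₀ = 361 = a·1 + b·0 (s = 1, t = 0) and r₁ = 217 = a·0 + b·1 (s = 0, t = 1); each new remainder r_{k+1} = r_{k-1} − q_k·r_k inherits s_{k+1} = s_{k-1} − q_k·s_k, t_{k+1} = t_{k-1} − q_k·t_k, so r_k = a·s_k + b·t_k at every step:
  q = 1: r = 144, s = 1 − 1·0 = 1, t = 0 − 1·1 = -1  (check: 361·1 + 217·(-1) = 144)
  q = 1: r = 73, s = 0 − 1·1 = -1, t = 1 − 1·(-1) = 2  (check: 361·(-1) + 217·2 = 73)
  q = 1: r = 71, s = 1 − 1·(-1) = 2, t = -1 − 1·2 = -3  (check: 361·2 + 217·(-3) = 71)
  q = 1: r = 2, s = -1 − 1·2 = -3, t = 2 − 1·(-3) = 5  (check: 361·(-3) + 217·5 = 2)
  q = 35: r = 1, s = 2 − 35·(-3) = 107, t = -3 − 35·5 = -178  (check: 361·107 + 217·(-178) = 1)
The row with r = 1 (the gcd) gives the Bezout coefficients s = 107, t = -178.
Result: 361 · (107) + 217 · (-178) = 1.

gcd(361, 217) = 1; s = 107, t = -178 (check: 361·107 + 217·(-178) = 1).


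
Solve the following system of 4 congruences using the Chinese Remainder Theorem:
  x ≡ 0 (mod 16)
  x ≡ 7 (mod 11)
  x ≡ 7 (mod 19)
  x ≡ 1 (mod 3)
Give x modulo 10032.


Product of moduli M = 16 · 11 · 19 · 3 = 10032.
Merge one congruence at a time:
  Start: x ≡ 0 (mod 16).
  Combine with x ≡ 7 (mod 11); new modulus lcm = 176.
    Write x = 0 + 16·t and substitute into x ≡ 7 (mod 11): 16·t ≡ 7 − 0 = 7 (mod 11).
    Reduce coefficients mod 11: 5·t ≡ 7 (mod 11).
    The inverse of 5 mod 11 is 9 (since 5·9 = 45 = 4·11 + 1), so t ≡ 9·7 = 63 ≡ 8 (mod 11).
    Then x = 0 + 16·8 = 128, valid modulo lcm(16, 11) = 176: x ≡ 128 (mod 176).
  Combine with x ≡ 7 (mod 19); new modulus lcm = 3344.
    Write x = 128 + 176·t and substitute into x ≡ 7 (mod 19): 176·t ≡ 7 − 128 = -121 (mod 19).
    Reduce coefficients mod 19: 5·t ≡ 12 (mod 19).
    The inverse of 5 mod 19 is 4 (since 5·4 = 20 = 1·19 + 1), so t ≡ 4·12 = 48 ≡ 10 (mod 19).
    Then x = 128 + 176·10 = 1888, valid modulo lcm(176, 19) = 3344: x ≡ 1888 (mod 3344).
  Combine with x ≡ 1 (mod 3); new modulus lcm = 10032.
    Write x = 1888 + 3344·t and substitute into x ≡ 1 (mod 3): 3344·t ≡ 1 − 1888 = -1887 (mod 3).
    Reduce coefficients mod 3: 2·t ≡ 0 (mod 3).
    The inverse of 2 mod 3 is 2 (since 2·2 = 4 = 1·3 + 1), so t ≡ 2·0 = 0 ≡ 0 (mod 3).
    Then x = 1888 + 3344·0 = 1888, valid modulo lcm(3344, 3) = 10032: x ≡ 1888 (mod 10032).
Verify against each original: 1888 mod 16 = 0, 1888 mod 11 = 7, 1888 mod 19 = 7, 1888 mod 3 = 1.

x ≡ 1888 (mod 10032).
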